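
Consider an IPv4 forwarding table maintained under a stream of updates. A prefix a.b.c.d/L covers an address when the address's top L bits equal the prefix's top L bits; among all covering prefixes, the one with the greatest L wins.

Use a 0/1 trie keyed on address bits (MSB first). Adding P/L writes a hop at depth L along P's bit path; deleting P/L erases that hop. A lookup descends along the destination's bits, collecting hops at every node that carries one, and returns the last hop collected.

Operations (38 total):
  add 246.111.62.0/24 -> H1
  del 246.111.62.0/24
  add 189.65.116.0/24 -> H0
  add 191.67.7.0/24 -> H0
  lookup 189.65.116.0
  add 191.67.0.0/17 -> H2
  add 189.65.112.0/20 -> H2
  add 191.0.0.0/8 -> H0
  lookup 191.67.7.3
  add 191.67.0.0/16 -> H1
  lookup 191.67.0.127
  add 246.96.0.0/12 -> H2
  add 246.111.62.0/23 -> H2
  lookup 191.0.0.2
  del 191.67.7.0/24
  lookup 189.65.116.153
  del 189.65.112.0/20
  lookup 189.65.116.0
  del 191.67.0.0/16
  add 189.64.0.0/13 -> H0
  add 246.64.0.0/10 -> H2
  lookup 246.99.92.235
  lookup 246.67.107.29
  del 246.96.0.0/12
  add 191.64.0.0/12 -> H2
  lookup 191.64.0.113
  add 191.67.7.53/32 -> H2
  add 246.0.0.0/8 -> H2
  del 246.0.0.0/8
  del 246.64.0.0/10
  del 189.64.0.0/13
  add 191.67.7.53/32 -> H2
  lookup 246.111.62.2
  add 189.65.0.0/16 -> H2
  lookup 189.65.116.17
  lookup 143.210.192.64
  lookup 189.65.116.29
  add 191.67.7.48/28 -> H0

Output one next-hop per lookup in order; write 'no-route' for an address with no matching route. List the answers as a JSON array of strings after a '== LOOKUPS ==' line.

Trace:
  + 246.111.62.0/24 (H1) depth=24
  - 246.111.62.0/24 clear@24
  + 189.65.116.0/24 (H0) depth=24
  + 191.67.7.0/24 (H0) depth=24
  Q 189.65.116.0: descend 101111010100000101110100 ; hops seen [H0] ; pick H0
  + 191.67.0.0/17 (H2) depth=17
  + 189.65.112.0/20 (H2) depth=20
  + 191.0.0.0/8 (H0) depth=8
  Q 191.67.7.3: descend 101111110100001100000111 ; hops seen [H0,H2,H0] ; pick H0
  + 191.67.0.0/16 (H1) depth=16
  Q 191.67.0.127: descend 101111110100001100000 ; hops seen [H0,H1,H2] ; pick H2
  + 246.96.0.0/12 (H2) depth=12
  + 246.111.62.0/23 (H2) depth=23
  Q 191.0.0.2: descend 101111110 ; hops seen [H0] ; pick H0
  - 191.67.7.0/24 clear@24
  Q 189.65.116.153: descend 101111010100000101110100 ; hops seen [H2,H0] ; pick H0
  - 189.65.112.0/20 clear@20
  Q 189.65.116.0: descend 101111010100000101110100 ; hops seen [H0] ; pick H0
  - 191.67.0.0/16 clear@16
  + 189.64.0.0/13 (H0) depth=13
  + 246.64.0.0/10 (H2) depth=10
  Q 246.99.92.235: descend 111101100110 ; hops seen [H2,H2] ; pick H2
  Q 246.67.107.29: descend 1111011001 ; hops seen [H2] ; pick H2
  - 246.96.0.0/12 clear@12
  + 191.64.0.0/12 (H2) depth=12
  Q 191.64.0.113: descend 10111111010000 ; hops seen [H0,H2] ; pick H2
  + 191.67.7.53/32 (H2) depth=32
  + 246.0.0.0/8 (H2) depth=8
  - 246.0.0.0/8 clear@8
  - 246.64.0.0/10 clear@10
  - 189.64.0.0/13 clear@13
  + 191.67.7.53/32 (H2) depth=32
  Q 246.111.62.2: descend 111101100110111100111110 ; hops seen [H2] ; pick H2
  + 189.65.0.0/16 (H2) depth=16
  Q 189.65.116.17: descend 101111010100000101110100 ; hops seen [H2,H0] ; pick H0
  Q 143.210.192.64: descend 10 ; hops seen [∅] ; pick no-route
  Q 189.65.116.29: descend 101111010100000101110100 ; hops seen [H2,H0] ; pick H0
  + 191.67.7.48/28 (H0) depth=28

== LOOKUPS ==
["H0","H0","H2","H0","H0","H0","H2","H2","H2","H2","H0","no-route","H0"]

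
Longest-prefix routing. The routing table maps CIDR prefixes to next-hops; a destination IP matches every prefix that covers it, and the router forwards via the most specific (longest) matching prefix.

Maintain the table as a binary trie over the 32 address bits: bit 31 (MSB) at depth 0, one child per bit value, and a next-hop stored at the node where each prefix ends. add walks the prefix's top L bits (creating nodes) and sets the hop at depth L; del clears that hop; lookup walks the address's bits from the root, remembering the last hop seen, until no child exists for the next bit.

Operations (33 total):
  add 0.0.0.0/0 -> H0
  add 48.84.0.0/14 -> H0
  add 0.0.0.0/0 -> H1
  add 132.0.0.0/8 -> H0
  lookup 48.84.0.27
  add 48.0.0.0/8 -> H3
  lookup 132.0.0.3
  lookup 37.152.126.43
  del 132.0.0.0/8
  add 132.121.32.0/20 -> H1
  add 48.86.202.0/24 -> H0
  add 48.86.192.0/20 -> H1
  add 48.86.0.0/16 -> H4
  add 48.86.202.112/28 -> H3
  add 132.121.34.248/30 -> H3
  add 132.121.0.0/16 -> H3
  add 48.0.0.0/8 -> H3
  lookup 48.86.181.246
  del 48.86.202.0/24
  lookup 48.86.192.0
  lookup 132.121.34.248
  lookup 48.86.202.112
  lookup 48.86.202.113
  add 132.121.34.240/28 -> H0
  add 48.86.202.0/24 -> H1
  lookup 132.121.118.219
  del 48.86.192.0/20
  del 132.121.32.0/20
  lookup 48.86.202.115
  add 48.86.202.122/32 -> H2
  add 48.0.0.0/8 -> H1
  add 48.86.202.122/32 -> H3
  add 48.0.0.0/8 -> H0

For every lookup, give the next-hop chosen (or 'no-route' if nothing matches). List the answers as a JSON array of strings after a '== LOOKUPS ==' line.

Process each operation:
  add 0.0.0.0/0 -> H0 at depth 0
  add 48.84.0.0/14 -> H0 at depth 14
  add 0.0.0.0/0 -> H1 at depth 0
  add 132.0.0.0/8 -> H0 at depth 8
  ? 48.84.0.27  path d0:H1→d1:-→d2:-→d3:-→d4:-→d5:-→d6:-→d7:-→d8:-→d9:-→d10:-→d11:-→d12:-→d13:-→d14:H0  best=H0
  add 48.0.0.0/8 -> H3 at depth 8
  ? 132.0.0.3  path d0:H1→d1:-→d2:-→d3:-→d4:-→d5:-→d6:-→d7:-→d8:H0  best=H0
  ? 37.152.126.43  path d0:H1→d1:-→d2:-→d3:-  best=H1
  - 132.0.0.0/8 clear@8
  add 132.121.32.0/20 -> H1 at depth 20
  add 48.86.202.0/24 -> H0 at depth 24
  add 48.86.192.0/20 -> H1 at depth 20
  add 48.86.0.0/16 -> H4 at depth 16
  add 48.86.202.112/28 -> H3 at depth 28
  add 132.121.34.248/30 -> H3 at depth 30
  add 132.121.0.0/16 -> H3 at depth 16
  add 48.0.0.0/8 -> H3 at depth 8
  ? 48.86.181.246  path d0:H1→d1:-→d2:-→d3:-→d4:-→d5:-→d6:-→d7:-→d8:H3→d9:-→d10:-→d11:-→d12:-→d13:-→d14:H0→d15:-→d16:H4→d17:-  best=H4
  - 48.86.202.0/24 clear@24
  ? 48.86.192.0  path d0:H1→d1:-→d2:-→d3:-→d4:-→d5:-→d6:-→d7:-→d8:H3→d9:-→d10:-→d11:-→d12:-→d13:-→d14:H0→d15:-→d16:H4→d17:-→d18:-→d19:-→d20:H1  best=H1
  ? 132.121.34.248  path d0:H1→d1:-→d2:-→d3:-→d4:-→d5:-→d6:-→d7:-→d8:-→d9:-→d10:-→d11:-→d12:-→d13:-→d14:-→d15:-→d16:H3→d17:-→d18:-→d19:-→d20:H1→d21:-→d22:-→d23:-→d24:-→d25:-→d26:-→d27:-→d28:-→d29:-→d30:H3  best=H3
  ? 48.86.202.112  path d0:H1→d1:-→d2:-→d3:-→d4:-→d5:-→d6:-→d7:-→d8:H3→d9:-→d10:-→d11:-→d12:-→d13:-→d14:H0→d15:-→d16:H4→d17:-→d18:-→d19:-→d20:H1→d21:-→d22:-→d23:-→d24:-→d25:-→d26:-→d27:-→d28:H3  best=H3
  ? 48.86.202.113  path d0:H1→d1:-→d2:-→d3:-→d4:-→d5:-→d6:-→d7:-→d8:H3→d9:-→d10:-→d11:-→d12:-→d13:-→d14:H0→d15:-→d16:H4→d17:-→d18:-→d19:-→d20:H1→d21:-→d22:-→d23:-→d24:-→d25:-→d26:-→d27:-→d28:H3  best=H3
  add 132.121.34.240/28 -> H0 at depth 28
  add 48.86.202.0/24 -> H1 at depth 24
  ? 132.121.118.219  path d0:H1→d1:-→d2:-→d3:-→d4:-→d5:-→d6:-→d7:-→d8:-→d9:-→d10:-→d11:-→d12:-→d13:-→d14:-→d15:-→d16:H3→d17:-  best=H3
  - 48.86.192.0/20 clear@20
  - 132.121.32.0/20 clear@20
  ? 48.86.202.115  path d0:H1→d1:-→d2:-→d3:-→d4:-→d5:-→d6:-→d7:-→d8:H3→d9:-→d10:-→d11:-→d12:-→d13:-→d14:H0→d15:-→d16:H4→d17:-→d18:-→d19:-→d20:-→d21:-→d22:-→d23:-→d24:H1→d25:-→d26:-→d27:-→d28:H3  best=H3
  add 48.86.202.122/32 -> H2 at depth 32
  add 48.0.0.0/8 -> H1 at depth 8
  add 48.86.202.122/32 -> H3 at depth 32
  add 48.0.0.0/8 -> H0 at depth 8

== LOOKUPS ==
["H0","H0","H1","H4","H1","H3","H3","H3","H3","H3"]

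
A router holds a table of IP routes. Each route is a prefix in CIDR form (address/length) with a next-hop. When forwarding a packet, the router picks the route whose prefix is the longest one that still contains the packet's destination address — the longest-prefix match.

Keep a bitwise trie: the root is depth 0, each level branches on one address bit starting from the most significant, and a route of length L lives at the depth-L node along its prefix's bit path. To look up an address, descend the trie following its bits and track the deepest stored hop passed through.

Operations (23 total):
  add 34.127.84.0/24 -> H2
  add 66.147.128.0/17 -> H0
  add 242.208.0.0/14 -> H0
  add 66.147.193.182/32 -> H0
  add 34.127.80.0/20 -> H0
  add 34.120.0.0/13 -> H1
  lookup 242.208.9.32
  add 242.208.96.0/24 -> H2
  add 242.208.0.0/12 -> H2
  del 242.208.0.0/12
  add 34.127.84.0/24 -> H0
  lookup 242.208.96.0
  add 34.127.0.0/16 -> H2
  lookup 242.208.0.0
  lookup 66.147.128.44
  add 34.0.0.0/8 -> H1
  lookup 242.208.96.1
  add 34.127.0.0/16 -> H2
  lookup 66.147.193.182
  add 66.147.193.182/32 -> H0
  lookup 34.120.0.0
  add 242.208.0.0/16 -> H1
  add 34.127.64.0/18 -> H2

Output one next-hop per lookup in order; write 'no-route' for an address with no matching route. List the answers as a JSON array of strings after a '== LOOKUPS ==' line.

Process each operation:
  + 34.127.84.0/24 (H2) depth=24
  + 66.147.128.0/17 (H0) depth=17
  + 242.208.0.0/14 (H0) depth=14
  + 66.147.193.182/32 (H0) depth=32
  + 34.127.80.0/20 (H0) depth=20
  + 34.120.0.0/13 (H1) depth=13
  Q 242.208.9.32: descend 11110010110100 ; hops seen [H0] ; pick H0
  + 242.208.96.0/24 (H2) depth=24
  + 242.208.0.0/12 (H2) depth=12
  - 242.208.0.0/12 clear@12
  + 34.127.84.0/24 (H0) depth=24
  Q 242.208.96.0: descend 111100101101000001100000 ; hops seen [H0,H2] ; pick H2
  + 34.127.0.0/16 (H2) depth=16
  Q 242.208.0.0: descend 11110010110100000 ; hops seen [H0] ; pick H0
  Q 66.147.128.44: descend 01000010100100111 ; hops seen [H0] ; pick H0
  + 34.0.0.0/8 (H1) depth=8
  Q 242.208.96.1: descend 111100101101000001100000 ; hops seen [H0,H2] ; pick H2
  + 34.127.0.0/16 (H2) depth=16
  Q 66.147.193.182: descend 01000010100100111100000110110110 ; hops seen [H0,H0] ; pick H0
  + 66.147.193.182/32 (H0) depth=32
  Q 34.120.0.0: descend 0010001001111 ; hops seen [H1,H1] ; pick H1
  + 242.208.0.0/16 (H1) depth=16
  + 34.127.64.0/18 (H2) depth=18

== LOOKUPS ==
["H0","H2","H0","H0","H2","H0","H1"]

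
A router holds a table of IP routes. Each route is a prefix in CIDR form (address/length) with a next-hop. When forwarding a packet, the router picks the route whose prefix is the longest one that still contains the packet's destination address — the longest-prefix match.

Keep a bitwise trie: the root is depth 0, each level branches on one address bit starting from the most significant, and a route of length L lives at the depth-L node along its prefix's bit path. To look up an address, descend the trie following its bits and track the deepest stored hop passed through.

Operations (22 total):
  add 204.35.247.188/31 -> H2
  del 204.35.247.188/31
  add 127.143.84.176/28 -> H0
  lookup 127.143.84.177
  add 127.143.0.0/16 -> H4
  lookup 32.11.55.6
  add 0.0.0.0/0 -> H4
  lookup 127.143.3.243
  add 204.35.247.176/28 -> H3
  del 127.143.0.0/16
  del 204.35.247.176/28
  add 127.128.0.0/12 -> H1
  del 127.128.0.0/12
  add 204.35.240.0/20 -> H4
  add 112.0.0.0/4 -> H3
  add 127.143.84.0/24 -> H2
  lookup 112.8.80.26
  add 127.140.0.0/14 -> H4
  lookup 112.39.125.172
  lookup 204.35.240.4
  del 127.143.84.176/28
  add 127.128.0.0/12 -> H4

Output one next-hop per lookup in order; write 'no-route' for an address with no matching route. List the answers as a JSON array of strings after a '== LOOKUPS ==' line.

Trace:
  + 204.35.247.188/31 (H2) depth=31
  del 204.35.247.188/31 (clear depth 31)
  + 127.143.84.176/28 (H0) depth=28
  ? 127.143.84.177  path d0:-→d1:-→d2:-→d3:-→d4:-→d5:-→d6:-→d7:-→d8:-→d9:-→d10:-→d11:-→d12:-→d13:-→d14:-→d15:-→d16:-→d17:-→d18:-→d19:-→d20:-→d21:-→d22:-→d23:-→d24:-→d25:-→d26:-→d27:-→d28:H0  best=H0
  + 127.143.0.0/16 (H4) depth=16
  ? 32.11.55.6  path d0:-→d1:-  best=no-route
  + 0.0.0.0/0 (H4) depth=0
  ? 127.143.3.243  path d0:H4→d1:-→d2:-→d3:-→d4:-→d5:-→d6:-→d7:-→d8:-→d9:-→d10:-→d11:-→d12:-→d13:-→d14:-→d15:-→d16:H4→d17:-  best=H4
  + 204.35.247.176/28 (H3) depth=28
  del 127.143.0.0/16 (clear depth 16)
  del 204.35.247.176/28 (clear depth 28)
  + 127.128.0.0/12 (H1) depth=12
  del 127.128.0.0/12 (clear depth 12)
  + 204.35.240.0/20 (H4) depth=20
  + 112.0.0.0/4 (H3) depth=4
  + 127.143.84.0/24 (H2) depth=24
  ? 112.8.80.26  path d0:H4→d1:-→d2:-→d3:-→d4:H3  best=H3
  + 127.140.0.0/14 (H4) depth=14
  ? 112.39.125.172  path d0:H4→d1:-→d2:-→d3:-→d4:H3  best=H3
  ? 204.35.240.4  path d0:H4→d1:-→d2:-→d3:-→d4:-→d5:-→d6:-→d7:-→d8:-→d9:-→d10:-→d11:-→d12:-→d13:-→d14:-→d15:-→d16:-→d17:-→d18:-→d19:-→d20:H4→d21:-  best=H4
  del 127.143.84.176/28 (clear depth 28)
  + 127.128.0.0/12 (H4) depth=12

== LOOKUPS ==
["H0","no-route","H4","H3","H3","H4"]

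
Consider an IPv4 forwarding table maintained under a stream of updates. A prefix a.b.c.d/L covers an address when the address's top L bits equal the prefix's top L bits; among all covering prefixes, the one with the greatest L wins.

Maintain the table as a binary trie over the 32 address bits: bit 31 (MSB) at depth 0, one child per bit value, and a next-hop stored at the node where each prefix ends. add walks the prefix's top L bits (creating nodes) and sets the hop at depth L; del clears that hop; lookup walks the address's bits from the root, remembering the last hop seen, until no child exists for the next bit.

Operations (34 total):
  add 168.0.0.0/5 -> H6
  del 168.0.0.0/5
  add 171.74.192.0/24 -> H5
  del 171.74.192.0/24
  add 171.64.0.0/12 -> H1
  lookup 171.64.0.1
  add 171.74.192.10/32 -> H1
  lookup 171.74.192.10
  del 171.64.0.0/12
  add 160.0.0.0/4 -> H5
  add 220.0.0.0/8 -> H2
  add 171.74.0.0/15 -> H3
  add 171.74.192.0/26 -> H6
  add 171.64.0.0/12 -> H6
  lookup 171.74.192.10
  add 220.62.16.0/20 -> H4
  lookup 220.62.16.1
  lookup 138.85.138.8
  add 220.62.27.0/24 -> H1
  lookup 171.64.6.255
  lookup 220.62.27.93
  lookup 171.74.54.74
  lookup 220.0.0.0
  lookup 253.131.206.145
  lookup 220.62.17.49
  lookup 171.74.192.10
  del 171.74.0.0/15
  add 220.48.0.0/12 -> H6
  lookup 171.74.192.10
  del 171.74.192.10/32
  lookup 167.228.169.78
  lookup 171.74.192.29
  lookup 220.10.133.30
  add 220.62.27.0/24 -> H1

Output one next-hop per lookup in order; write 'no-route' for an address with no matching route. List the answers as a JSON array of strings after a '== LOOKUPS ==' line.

Trace:
  add 168.0.0.0/5 -> H6 at depth 5
  - 168.0.0.0/5 clear@5
  add 171.74.192.0/24 -> H5 at depth 24
  - 171.74.192.0/24 clear@24
  add 171.64.0.0/12 -> H1 at depth 12
  ? 171.64.0.1  path d0:-→d1:-→d2:-→d3:-→d4:-→d5:-→d6:-→d7:-→d8:-→d9:-→d10:-→d11:-→d12:H1  best=H1
  add 171.74.192.10/32 -> H1 at depth 32
  ? 171.74.192.10  path d0:-→d1:-→d2:-→d3:-→d4:-→d5:-→d6:-→d7:-→d8:-→d9:-→d10:-→d11:-→d12:H1→d13:-→d14:-→d15:-→d16:-→d17:-→d18:-→d19:-→d20:-→d21:-→d22:-→d23:-→d24:-→d25:-→d26:-→d27:-→d28:-→d29:-→d30:-→d31:-→d32:H1  best=H1
  - 171.64.0.0/12 clear@12
  add 160.0.0.0/4 -> H5 at depth 4
  add 220.0.0.0/8 -> H2 at depth 8
  add 171.74.0.0/15 -> H3 at depth 15
  add 171.74.192.0/26 -> H6 at depth 26
  add 171.64.0.0/12 -> H6 at depth 12
  ? 171.74.192.10  path d0:-→d1:-→d2:-→d3:-→d4:H5→d5:-→d6:-→d7:-→d8:-→d9:-→d10:-→d11:-→d12:H6→d13:-→d14:-→d15:H3→d16:-→d17:-→d18:-→d19:-→d20:-→d21:-→d22:-→d23:-→d24:-→d25:-→d26:H6→d27:-→d28:-→d29:-→d30:-→d31:-→d32:H1  best=H1
  add 220.62.16.0/20 -> H4 at depth 20
  ? 220.62.16.1  path d0:-→d1:-→d2:-→d3:-→d4:-→d5:-→d6:-→d7:-→d8:H2→d9:-→d10:-→d11:-→d12:-→d13:-→d14:-→d15:-→d16:-→d17:-→d18:-→d19:-→d20:H4  best=H4
  ? 138.85.138.8  path d0:-→d1:-→d2:-  best=no-route
  add 220.62.27.0/24 -> H1 at depth 24
  ? 171.64.6.255  path d0:-→d1:-→d2:-→d3:-→d4:H5→d5:-→d6:-→d7:-→d8:-→d9:-→d10:-→d11:-→d12:H6  best=H6
  ? 220.62.27.93  path d0:-→d1:-→d2:-→d3:-→d4:-→d5:-→d6:-→d7:-→d8:H2→d9:-→d10:-→d11:-→d12:-→d13:-→d14:-→d15:-→d16:-→d17:-→d18:-→d19:-→d20:H4→d21:-→d22:-→d23:-→d24:H1  best=H1
  ? 171.74.54.74  path d0:-→d1:-→d2:-→d3:-→d4:H5→d5:-→d6:-→d7:-→d8:-→d9:-→d10:-→d11:-→d12:H6→d13:-→d14:-→d15:H3→d16:-  best=H3
  ? 220.0.0.0  path d0:-→d1:-→d2:-→d3:-→d4:-→d5:-→d6:-→d7:-→d8:H2→d9:-→d10:-  best=H2
  ? 253.131.206.145  path d0:-→d1:-→d2:-  best=no-route
  ? 220.62.17.49  path d0:-→d1:-→d2:-→d3:-→d4:-→d5:-→d6:-→d7:-→d8:H2→d9:-→d10:-→d11:-→d12:-→d13:-→d14:-→d15:-→d16:-→d17:-→d18:-→d19:-→d20:H4  best=H4
  ? 171.74.192.10  path d0:-→d1:-→d2:-→d3:-→d4:H5→d5:-→d6:-→d7:-→d8:-→d9:-→d10:-→d11:-→d12:H6→d13:-→d14:-→d15:H3→d16:-→d17:-→d18:-→d19:-→d20:-→d21:-→d22:-→d23:-→d24:-→d25:-→d26:H6→d27:-→d28:-→d29:-→d30:-→d31:-→d32:H1  best=H1
  - 171.74.0.0/15 clear@15
  add 220.48.0.0/12 -> H6 at depth 12
  ? 171.74.192.10  path d0:-→d1:-→d2:-→d3:-→d4:H5→d5:-→d6:-→d7:-→d8:-→d9:-→d10:-→d11:-→d12:H6→d13:-→d14:-→d15:-→d16:-→d17:-→d18:-→d19:-→d20:-→d21:-→d22:-→d23:-→d24:-→d25:-→d26:H6→d27:-→d28:-→d29:-→d30:-→d31:-→d32:H1  best=H1
  - 171.74.192.10/32 clear@32
  ? 167.228.169.78  path d0:-→d1:-→d2:-→d3:-→d4:H5  best=H5
  ? 171.74.192.29  path d0:-→d1:-→d2:-→d3:-→d4:H5→d5:-→d6:-→d7:-→d8:-→d9:-→d10:-→d11:-→d12:H6→d13:-→d14:-→d15:-→d16:-→d17:-→d18:-→d19:-→d20:-→d21:-→d22:-→d23:-→d24:-→d25:-→d26:H6→d27:-  best=H6
  ? 220.10.133.30  path d0:-→d1:-→d2:-→d3:-→d4:-→d5:-→d6:-→d7:-→d8:H2→d9:-→d10:-  best=H2
  add 220.62.27.0/24 -> H1 at depth 24

== LOOKUPS ==
["H1","H1","H1","H4","no-route","H6","H1","H3","H2","no-route","H4","H1","H1","H5","H6","H2"]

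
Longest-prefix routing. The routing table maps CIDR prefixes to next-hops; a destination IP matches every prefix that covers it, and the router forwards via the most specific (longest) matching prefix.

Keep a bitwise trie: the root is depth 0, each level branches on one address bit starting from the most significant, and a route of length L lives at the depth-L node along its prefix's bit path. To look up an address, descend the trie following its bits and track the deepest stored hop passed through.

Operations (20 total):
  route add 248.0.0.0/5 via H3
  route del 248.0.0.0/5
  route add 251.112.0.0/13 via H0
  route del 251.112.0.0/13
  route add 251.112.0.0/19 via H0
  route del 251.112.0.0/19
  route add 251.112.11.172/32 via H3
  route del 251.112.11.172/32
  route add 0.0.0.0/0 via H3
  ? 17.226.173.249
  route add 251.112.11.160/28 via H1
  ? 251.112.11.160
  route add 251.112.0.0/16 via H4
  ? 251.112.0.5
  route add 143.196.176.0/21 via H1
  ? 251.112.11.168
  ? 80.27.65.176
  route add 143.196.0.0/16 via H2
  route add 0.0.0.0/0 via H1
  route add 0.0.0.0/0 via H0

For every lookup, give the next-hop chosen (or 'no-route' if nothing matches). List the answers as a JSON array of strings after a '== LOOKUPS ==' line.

Process each operation:
  + 248.0.0.0/5 (H3) depth=5
  del 248.0.0.0/5 (clear depth 5)
  + 251.112.0.0/13 (H0) depth=13
  del 251.112.0.0/13 (clear depth 13)
  + 251.112.0.0/19 (H0) depth=19
  del 251.112.0.0/19 (clear depth 19)
  + 251.112.11.172/32 (H3) depth=32
  del 251.112.11.172/32 (clear depth 32)
  + 0.0.0.0/0 (H3) depth=0
  Q 17.226.173.249: descend ε ; hops seen [H3] ; pick H3
  + 251.112.11.160/28 (H1) depth=28
  Q 251.112.11.160: descend 1111101101110000000010111010 ; hops seen [H3,H1] ; pick H1
  + 251.112.0.0/16 (H4) depth=16
  Q 251.112.0.5: descend 11111011011100000000 ; hops seen [H3,H4] ; pick H4
  + 143.196.176.0/21 (H1) depth=21
  Q 251.112.11.168: descend 11111011011100000000101110101 ; hops seen [H3,H4,H1] ; pick H1
  Q 80.27.65.176: descend ε ; hops seen [H3] ; pick H3
  + 143.196.0.0/16 (H2) depth=16
  + 0.0.0.0/0 (H1) depth=0
  + 0.0.0.0/0 (H0) depth=0

== LOOKUPS ==
["H3","H1","H4","H1","H3"]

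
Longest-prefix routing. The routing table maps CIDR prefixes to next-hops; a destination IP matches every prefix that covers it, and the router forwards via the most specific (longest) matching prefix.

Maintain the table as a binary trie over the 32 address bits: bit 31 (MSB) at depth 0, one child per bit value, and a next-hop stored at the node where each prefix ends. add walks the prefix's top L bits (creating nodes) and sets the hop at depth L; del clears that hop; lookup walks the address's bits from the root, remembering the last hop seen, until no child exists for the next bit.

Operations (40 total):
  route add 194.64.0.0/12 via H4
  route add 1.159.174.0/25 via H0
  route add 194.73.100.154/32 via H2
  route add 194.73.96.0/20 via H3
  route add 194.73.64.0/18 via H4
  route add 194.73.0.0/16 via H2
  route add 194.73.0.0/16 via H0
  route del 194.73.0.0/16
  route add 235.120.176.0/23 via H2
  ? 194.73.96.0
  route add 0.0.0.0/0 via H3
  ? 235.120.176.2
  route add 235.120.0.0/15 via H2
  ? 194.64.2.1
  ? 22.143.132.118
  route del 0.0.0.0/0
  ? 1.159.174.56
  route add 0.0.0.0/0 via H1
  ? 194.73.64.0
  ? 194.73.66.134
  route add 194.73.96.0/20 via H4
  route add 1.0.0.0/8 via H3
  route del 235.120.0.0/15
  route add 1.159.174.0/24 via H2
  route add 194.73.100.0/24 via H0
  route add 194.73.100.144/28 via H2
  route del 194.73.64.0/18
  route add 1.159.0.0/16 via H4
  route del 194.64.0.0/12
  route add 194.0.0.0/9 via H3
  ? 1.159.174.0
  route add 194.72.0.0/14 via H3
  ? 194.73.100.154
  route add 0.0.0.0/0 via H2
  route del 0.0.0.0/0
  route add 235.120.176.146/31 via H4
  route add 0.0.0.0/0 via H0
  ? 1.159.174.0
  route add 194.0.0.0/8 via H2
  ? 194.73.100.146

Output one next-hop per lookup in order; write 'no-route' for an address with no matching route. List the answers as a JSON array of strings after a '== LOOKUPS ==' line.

Trace:
  add 194.64.0.0/12 -> H4 at depth 12
  add 1.159.174.0/25 -> H0 at depth 25
  add 194.73.100.154/32 -> H2 at depth 32
  add 194.73.96.0/20 -> H3 at depth 20
  add 194.73.64.0/18 -> H4 at depth 18
  add 194.73.0.0/16 -> H2 at depth 16
  add 194.73.0.0/16 -> H0 at depth 16
  - 194.73.0.0/16 clear@16
  add 235.120.176.0/23 -> H2 at depth 23
  ? 194.73.96.0  path d0:-→d1:-→d2:-→d3:-→d4:-→d5:-→d6:-→d7:-→d8:-→d9:-→d10:-→d11:-→d12:H4→d13:-→d14:-→d15:-→d16:-→d17:-→d18:H4→d19:-→d20:H3→d21:-  best=H3
  add 0.0.0.0/0 -> H3 at depth 0
  ? 235.120.176.2  path d0:H3→d1:-→d2:-→d3:-→d4:-→d5:-→d6:-→d7:-→d8:-→d9:-→d10:-→d11:-→d12:-→d13:-→d14:-→d15:-→d16:-→d17:-→d18:-→d19:-→d20:-→d21:-→d22:-→d23:H2  best=H2
  add 235.120.0.0/15 -> H2 at depth 15
  ? 194.64.2.1  path d0:H3→d1:-→d2:-→d3:-→d4:-→d5:-→d6:-→d7:-→d8:-→d9:-→d10:-→d11:-→d12:H4  best=H4
  ? 22.143.132.118  path d0:H3→d1:-→d2:-→d3:-  best=H3
  - 0.0.0.0/0 clear@0
  ? 1.159.174.56  path d0:-→d1:-→d2:-→d3:-→d4:-→d5:-→d6:-→d7:-→d8:-→d9:-→d10:-→d11:-→d12:-→d13:-→d14:-→d15:-→d16:-→d17:-→d18:-→d19:-→d20:-→d21:-→d22:-→d23:-→d24:-→d25:H0  best=H0
  add 0.0.0.0/0 -> H1 at depth 0
  ? 194.73.64.0  path d0:H1→d1:-→d2:-→d3:-→d4:-→d5:-→d6:-→d7:-→d8:-→d9:-→d10:-→d11:-→d12:H4→d13:-→d14:-→d15:-→d16:-→d17:-→d18:H4  best=H4
  ? 194.73.66.134  path d0:H1→d1:-→d2:-→d3:-→d4:-→d5:-→d6:-→d7:-→d8:-→d9:-→d10:-→d11:-→d12:H4→d13:-→d14:-→d15:-→d16:-→d17:-→d18:H4  best=H4
  add 194.73.96.0/20 -> H4 at depth 20
  add 1.0.0.0/8 -> H3 at depth 8
  - 235.120.0.0/15 clear@15
  add 1.159.174.0/24 -> H2 at depth 24
  add 194.73.100.0/24 -> H0 at depth 24
  add 194.73.100.144/28 -> H2 at depth 28
  - 194.73.64.0/18 clear@18
  add 1.159.0.0/16 -> H4 at depth 16
  - 194.64.0.0/12 clear@12
  add 194.0.0.0/9 -> H3 at depth 9
  ? 1.159.174.0  path d0:H1→d1:-→d2:-→d3:-→d4:-→d5:-→d6:-→d7:-→d8:H3→d9:-→d10:-→d11:-→d12:-→d13:-→d14:-→d15:-→d16:H4→d17:-→d18:-→d19:-→d20:-→d21:-→d22:-→d23:-→d24:H2→d25:H0  best=H0
  add 194.72.0.0/14 -> H3 at depth 14
  ? 194.73.100.154  path d0:H1→d1:-→d2:-→d3:-→d4:-→d5:-→d6:-→d7:-→d8:-→d9:H3→d10:-→d11:-→d12:-→d13:-→d14:H3→d15:-→d16:-→d17:-→d18:-→d19:-→d20:H4→d21:-→d22:-→d23:-→d24:H0→d25:-→d26:-→d27:-→d28:H2→d29:-→d30:-→d31:-→d32:H2  best=H2
  add 0.0.0.0/0 -> H2 at depth 0
  - 0.0.0.0/0 clear@0
  add 235.120.176.146/31 -> H4 at depth 31
  add 0.0.0.0/0 -> H0 at depth 0
  ? 1.159.174.0  path d0:H0→d1:-→d2:-→d3:-→d4:-→d5:-→d6:-→d7:-→d8:H3→d9:-→d10:-→d11:-→d12:-→d13:-→d14:-→d15:-→d16:H4→d17:-→d18:-→d19:-→d20:-→d21:-→d22:-→d23:-→d24:H2→d25:H0  best=H0
  add 194.0.0.0/8 -> H2 at depth 8
  ? 194.73.100.146  path d0:H0→d1:-→d2:-→d3:-→d4:-→d5:-→d6:-→d7:-→d8:H2→d9:H3→d10:-→d11:-→d12:-→d13:-→d14:H3→d15:-→d16:-→d17:-→d18:-→d19:-→d20:H4→d21:-→d22:-→d23:-→d24:H0→d25:-→d26:-→d27:-→d28:H2  best=H2

== LOOKUPS ==
["H3","H2","H4","H3","H0","H4","H4","H0","H2","H0","H2"]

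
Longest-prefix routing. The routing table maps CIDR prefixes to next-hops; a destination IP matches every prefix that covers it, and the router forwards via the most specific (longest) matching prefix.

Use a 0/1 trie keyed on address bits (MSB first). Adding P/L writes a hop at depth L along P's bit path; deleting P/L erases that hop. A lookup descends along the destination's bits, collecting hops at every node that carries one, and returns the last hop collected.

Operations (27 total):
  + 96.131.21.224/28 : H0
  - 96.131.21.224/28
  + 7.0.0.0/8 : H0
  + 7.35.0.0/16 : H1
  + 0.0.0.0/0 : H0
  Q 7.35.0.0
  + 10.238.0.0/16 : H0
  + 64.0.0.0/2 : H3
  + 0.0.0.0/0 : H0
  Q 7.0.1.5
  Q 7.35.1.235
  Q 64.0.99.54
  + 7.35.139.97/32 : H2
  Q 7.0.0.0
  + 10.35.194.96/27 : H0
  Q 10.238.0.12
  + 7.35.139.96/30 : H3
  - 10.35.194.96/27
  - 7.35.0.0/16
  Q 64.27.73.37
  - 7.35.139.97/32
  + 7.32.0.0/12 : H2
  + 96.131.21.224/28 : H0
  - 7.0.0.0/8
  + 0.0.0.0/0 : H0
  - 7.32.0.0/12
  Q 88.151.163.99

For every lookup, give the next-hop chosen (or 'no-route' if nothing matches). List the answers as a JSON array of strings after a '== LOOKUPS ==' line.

Trace:
  add 96.131.21.224/28 -> H0 at depth 28
  del 96.131.21.224/28 (clear depth 28)
  add 7.0.0.0/8 -> H0 at depth 8
  add 7.35.0.0/16 -> H1 at depth 16
  add 0.0.0.0/0 -> H0 at depth 0
  ? 7.35.0.0  path d0:H0→d1:-→d2:-→d3:-→d4:-→d5:-→d6:-→d7:-→d8:H0→d9:-→d10:-→d11:-→d12:-→d13:-→d14:-→d15:-→d16:H1  best=H1
  add 10.238.0.0/16 -> H0 at depth 16
  add 64.0.0.0/2 -> H3 at depth 2
  add 0.0.0.0/0 -> H0 at depth 0
  ? 7.0.1.5  path d0:H0→d1:-→d2:-→d3:-→d4:-→d5:-→d6:-→d7:-→d8:H0→d9:-→d10:-  best=H0
  ? 7.35.1.235  path d0:H0→d1:-→d2:-→d3:-→d4:-→d5:-→d6:-→d7:-→d8:H0→d9:-→d10:-→d11:-→d12:-→d13:-→d14:-→d15:-→d16:H1  best=H1
  ? 64.0.99.54  path d0:H0→d1:-→d2:H3  best=H3
  add 7.35.139.97/32 -> H2 at depth 32
  ? 7.0.0.0  path d0:H0→d1:-→d2:-→d3:-→d4:-→d5:-→d6:-→d7:-→d8:H0→d9:-→d10:-  best=H0
  add 10.35.194.96/27 -> H0 at depth 27
  ? 10.238.0.12  path d0:H0→d1:-→d2:-→d3:-→d4:-→d5:-→d6:-→d7:-→d8:-→d9:-→d10:-→d11:-→d12:-→d13:-→d14:-→d15:-→d16:H0  best=H0
  add 7.35.139.96/30 -> H3 at depth 30
  del 10.35.194.96/27 (clear depth 27)
  del 7.35.0.0/16 (clear depth 16)
  ? 64.27.73.37  path d0:H0→d1:-→d2:H3  best=H3
  del 7.35.139.97/32 (clear depth 32)
  add 7.32.0.0/12 -> H2 at depth 12
  add 96.131.21.224/28 -> H0 at depth 28
  del 7.0.0.0/8 (clear depth 8)
  add 0.0.0.0/0 -> H0 at depth 0
  del 7.32.0.0/12 (clear depth 12)
  ? 88.151.163.99  path d0:H0→d1:-→d2:H3  best=H3

== LOOKUPS ==
["H1","H0","H1","H3","H0","H0","H3","H3"]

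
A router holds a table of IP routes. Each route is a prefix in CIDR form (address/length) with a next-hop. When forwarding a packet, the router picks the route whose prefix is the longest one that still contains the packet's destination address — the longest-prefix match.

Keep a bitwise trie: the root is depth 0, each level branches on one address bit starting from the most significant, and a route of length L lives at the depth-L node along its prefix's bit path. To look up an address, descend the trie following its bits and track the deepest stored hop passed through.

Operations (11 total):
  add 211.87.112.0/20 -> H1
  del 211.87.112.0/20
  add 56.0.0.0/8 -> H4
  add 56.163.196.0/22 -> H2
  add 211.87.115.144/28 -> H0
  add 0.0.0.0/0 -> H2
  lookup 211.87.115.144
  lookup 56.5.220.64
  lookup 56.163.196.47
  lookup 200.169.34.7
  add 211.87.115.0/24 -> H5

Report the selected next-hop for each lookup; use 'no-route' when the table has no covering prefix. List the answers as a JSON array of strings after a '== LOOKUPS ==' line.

Apply in order:
  + 211.87.112.0/20 (H1) depth=20
  del 211.87.112.0/20 (clear depth 20)
  + 56.0.0.0/8 (H4) depth=8
  + 56.163.196.0/22 (H2) depth=22
  + 211.87.115.144/28 (H0) depth=28
  + 0.0.0.0/0 (H2) depth=0
  ? 211.87.115.144  path d0:H2→d1:-→d2:-→d3:-→d4:-→d5:-→d6:-→d7:-→d8:-→d9:-→d10:-→d11:-→d12:-→d13:-→d14:-→d15:-→d16:-→d17:-→d18:-→d19:-→d20:-→d21:-→d22:-→d23:-→d24:-→d25:-→d26:-→d27:-→d28:H0  best=H0
  ? 56.5.220.64  path d0:H2→d1:-→d2:-→d3:-→d4:-→d5:-→d6:-→d7:-→d8:H4  best=H4
  ? 56.163.196.47  path d0:H2→d1:-→d2:-→d3:-→d4:-→d5:-→d6:-→d7:-→d8:H4→d9:-→d10:-→d11:-→d12:-→d13:-→d14:-→d15:-→d16:-→d17:-→d18:-→d19:-→d20:-→d21:-→d22:H2  best=H2
  ? 200.169.34.7  path d0:H2→d1:-→d2:-→d3:-  best=H2
  + 211.87.115.0/24 (H5) depth=24

== LOOKUPS ==
["H0","H4","H2","H2"]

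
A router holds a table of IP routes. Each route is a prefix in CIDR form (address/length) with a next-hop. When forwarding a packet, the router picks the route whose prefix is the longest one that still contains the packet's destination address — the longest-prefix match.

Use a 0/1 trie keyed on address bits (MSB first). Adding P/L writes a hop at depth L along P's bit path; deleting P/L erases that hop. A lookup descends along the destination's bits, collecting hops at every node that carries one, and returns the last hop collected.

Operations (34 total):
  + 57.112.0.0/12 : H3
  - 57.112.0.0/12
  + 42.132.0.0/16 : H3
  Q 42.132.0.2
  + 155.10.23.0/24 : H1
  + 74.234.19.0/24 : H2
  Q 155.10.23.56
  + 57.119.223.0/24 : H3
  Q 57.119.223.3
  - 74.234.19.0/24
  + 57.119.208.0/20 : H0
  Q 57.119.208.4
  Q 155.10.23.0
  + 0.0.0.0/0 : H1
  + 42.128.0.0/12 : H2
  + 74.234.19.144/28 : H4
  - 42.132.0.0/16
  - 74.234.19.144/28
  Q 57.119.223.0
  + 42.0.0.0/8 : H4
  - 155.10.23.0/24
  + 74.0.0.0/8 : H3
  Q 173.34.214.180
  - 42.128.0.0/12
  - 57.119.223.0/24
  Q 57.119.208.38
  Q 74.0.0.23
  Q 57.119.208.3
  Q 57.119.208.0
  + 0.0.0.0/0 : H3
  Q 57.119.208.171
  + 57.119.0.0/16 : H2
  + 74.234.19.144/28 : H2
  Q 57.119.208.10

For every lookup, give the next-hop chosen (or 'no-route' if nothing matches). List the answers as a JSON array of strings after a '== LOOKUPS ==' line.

Trace:
  + 57.112.0.0/12 (H3) depth=12
  del 57.112.0.0/12 (clear depth 12)
  + 42.132.0.0/16 (H3) depth=16
  lookup 42.132.0.2: bits 0010101010000100 walk d0:-→d1:-→d2:-→d3:-→d4:-→d5:-→d6:-→d7:-→d8:-→d9:-→d10:-→d11:-→d12:-→d13:-→d14:-→d15:-→d16:H3 -> H3
  + 155.10.23.0/24 (H1) depth=24
  + 74.234.19.0/24 (H2) depth=24
  lookup 155.10.23.56: bits 100110110000101000010111 walk d0:-→d1:-→d2:-→d3:-→d4:-→d5:-→d6:-→d7:-→d8:-→d9:-→d10:-→d11:-→d12:-→d13:-→d14:-→d15:-→d16:-→d17:-→d18:-→d19:-→d20:-→d21:-→d22:-→d23:-→d24:H1 -> H1
  + 57.119.223.0/24 (H3) depth=24
  lookup 57.119.223.3: bits 001110010111011111011111 walk d0:-→d1:-→d2:-→d3:-→d4:-→d5:-→d6:-→d7:-→d8:-→d9:-→d10:-→d11:-→d12:-→d13:-→d14:-→d15:-→d16:-→d17:-→d18:-→d19:-→d20:-→d21:-→d22:-→d23:-→d24:H3 -> H3
  del 74.234.19.0/24 (clear depth 24)
  + 57.119.208.0/20 (H0) depth=20
  lookup 57.119.208.4: bits 00111001011101111101 walk d0:-→d1:-→d2:-→d3:-→d4:-→d5:-→d6:-→d7:-→d8:-→d9:-→d10:-→d11:-→d12:-→d13:-→d14:-→d15:-→d16:-→d17:-→d18:-→d19:-→d20:H0 -> H0
  lookup 155.10.23.0: bits 100110110000101000010111 walk d0:-→d1:-→d2:-→d3:-→d4:-→d5:-→d6:-→d7:-→d8:-→d9:-→d10:-→d11:-→d12:-→d13:-→d14:-→d15:-→d16:-→d17:-→d18:-→d19:-→d20:-→d21:-→d22:-→d23:-→d24:H1 -> H1
  + 0.0.0.0/0 (H1) depth=0
  + 42.128.0.0/12 (H2) depth=12
  + 74.234.19.144/28 (H4) depth=28
  del 42.132.0.0/16 (clear depth 16)
  del 74.234.19.144/28 (clear depth 28)
  lookup 57.119.223.0: bits 001110010111011111011111 walk d0:H1→d1:-→d2:-→d3:-→d4:-→d5:-→d6:-→d7:-→d8:-→d9:-→d10:-→d11:-→d12:-→d13:-→d14:-→d15:-→d16:-→d17:-→d18:-→d19:-→d20:H0→d21:-→d22:-→d23:-→d24:H3 -> H3
  + 42.0.0.0/8 (H4) depth=8
  del 155.10.23.0/24 (clear depth 24)
  + 74.0.0.0/8 (H3) depth=8
  lookup 173.34.214.180: bits 10 walk d0:H1→d1:-→d2:- -> H1
  del 42.128.0.0/12 (clear depth 12)
  del 57.119.223.0/24 (clear depth 24)
  lookup 57.119.208.38: bits 00111001011101111101 walk d0:H1→d1:-→d2:-→d3:-→d4:-→d5:-→d6:-→d7:-→d8:-→d9:-→d10:-→d11:-→d12:-→d13:-→d14:-→d15:-→d16:-→d17:-→d18:-→d19:-→d20:H0 -> H0
  lookup 74.0.0.23: bits 01001010 walk d0:H1→d1:-→d2:-→d3:-→d4:-→d5:-→d6:-→d7:-→d8:H3 -> H3
  lookup 57.119.208.3: bits 00111001011101111101 walk d0:H1→d1:-→d2:-→d3:-→d4:-→d5:-→d6:-→d7:-→d8:-→d9:-→d10:-→d11:-→d12:-→d13:-→d14:-→d15:-→d16:-→d17:-→d18:-→d19:-→d20:H0 -> H0
  lookup 57.119.208.0: bits 00111001011101111101 walk d0:H1→d1:-→d2:-→d3:-→d4:-→d5:-→d6:-→d7:-→d8:-→d9:-→d10:-→d11:-→d12:-→d13:-→d14:-→d15:-→d16:-→d17:-→d18:-→d19:-→d20:H0 -> H0
  + 0.0.0.0/0 (H3) depth=0
  lookup 57.119.208.171: bits 00111001011101111101 walk d0:H3→d1:-→d2:-→d3:-→d4:-→d5:-→d6:-→d7:-→d8:-→d9:-→d10:-→d11:-→d12:-→d13:-→d14:-→d15:-→d16:-→d17:-→d18:-→d19:-→d20:H0 -> H0
  + 57.119.0.0/16 (H2) depth=16
  + 74.234.19.144/28 (H2) depth=28
  lookup 57.119.208.10: bits 00111001011101111101 walk d0:H3→d1:-→d2:-→d3:-→d4:-→d5:-→d6:-→d7:-→d8:-→d9:-→d10:-→d11:-→d12:-→d13:-→d14:-→d15:-→d16:H2→d17:-→d18:-→d19:-→d20:H0 -> H0

== LOOKUPS ==
["H3","H1","H3","H0","H1","H3","H1","H0","H3","H0","H0","H0","H0"]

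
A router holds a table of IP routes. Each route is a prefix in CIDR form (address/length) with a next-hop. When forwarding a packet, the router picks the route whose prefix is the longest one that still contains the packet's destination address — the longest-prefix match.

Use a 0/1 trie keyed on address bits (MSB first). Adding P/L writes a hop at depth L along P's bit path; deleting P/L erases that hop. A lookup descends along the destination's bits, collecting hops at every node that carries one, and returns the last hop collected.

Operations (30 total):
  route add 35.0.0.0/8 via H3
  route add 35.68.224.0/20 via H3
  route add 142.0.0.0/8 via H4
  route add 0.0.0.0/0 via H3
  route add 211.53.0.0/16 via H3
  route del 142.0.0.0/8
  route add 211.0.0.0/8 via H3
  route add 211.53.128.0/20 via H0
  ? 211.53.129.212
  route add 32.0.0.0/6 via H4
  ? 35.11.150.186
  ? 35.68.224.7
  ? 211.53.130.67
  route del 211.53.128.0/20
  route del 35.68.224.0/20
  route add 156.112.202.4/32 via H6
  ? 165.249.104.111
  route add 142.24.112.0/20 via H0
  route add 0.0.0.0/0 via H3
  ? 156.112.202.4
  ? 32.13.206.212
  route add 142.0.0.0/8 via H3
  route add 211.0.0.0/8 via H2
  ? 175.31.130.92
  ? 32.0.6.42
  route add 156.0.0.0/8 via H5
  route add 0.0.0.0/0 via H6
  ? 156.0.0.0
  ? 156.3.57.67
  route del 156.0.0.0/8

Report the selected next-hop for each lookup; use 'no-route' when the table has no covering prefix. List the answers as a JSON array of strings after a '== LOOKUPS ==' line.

Apply in order:
  + 35.0.0.0/8 (H3) depth=8
  + 35.68.224.0/20 (H3) depth=20
  + 142.0.0.0/8 (H4) depth=8
  + 0.0.0.0/0 (H3) depth=0
  + 211.53.0.0/16 (H3) depth=16
  del 142.0.0.0/8 (clear depth 8)
  + 211.0.0.0/8 (H3) depth=8
  + 211.53.128.0/20 (H0) depth=20
  Q 211.53.129.212: descend 11010011001101011000 ; hops seen [H3,H3,H3,H0] ; pick H0
  + 32.0.0.0/6 (H4) depth=6
  Q 35.11.150.186: descend 001000110 ; hops seen [H3,H4,H3] ; pick H3
  Q 35.68.224.7: descend 00100011010001001110 ; hops seen [H3,H4,H3,H3] ; pick H3
  Q 211.53.130.67: descend 11010011001101011000 ; hops seen [H3,H3,H3,H0] ; pick H0
  del 211.53.128.0/20 (clear depth 20)
  del 35.68.224.0/20 (clear depth 20)
  + 156.112.202.4/32 (H6) depth=32
  Q 165.249.104.111: descend 10 ; hops seen [H3] ; pick H3
  + 142.24.112.0/20 (H0) depth=20
  + 0.0.0.0/0 (H3) depth=0
  Q 156.112.202.4: descend 10011100011100001100101000000100 ; hops seen [H3,H6] ; pick H6
  Q 32.13.206.212: descend 001000 ; hops seen [H3,H4] ; pick H4
  + 142.0.0.0/8 (H3) depth=8
  + 211.0.0.0/8 (H2) depth=8
  Q 175.31.130.92: descend 10 ; hops seen [H3] ; pick H3
  Q 32.0.6.42: descend 001000 ; hops seen [H3,H4] ; pick H4
  + 156.0.0.0/8 (H5) depth=8
  + 0.0.0.0/0 (H6) depth=0
  Q 156.0.0.0: descend 100111000 ; hops seen [H6,H5] ; pick H5
  Q 156.3.57.67: descend 100111000 ; hops seen [H6,H5] ; pick H5
  del 156.0.0.0/8 (clear depth 8)

== LOOKUPS ==
["H0","H3","H3","H0","H3","H6","H4","H3","H4","H5","H5"]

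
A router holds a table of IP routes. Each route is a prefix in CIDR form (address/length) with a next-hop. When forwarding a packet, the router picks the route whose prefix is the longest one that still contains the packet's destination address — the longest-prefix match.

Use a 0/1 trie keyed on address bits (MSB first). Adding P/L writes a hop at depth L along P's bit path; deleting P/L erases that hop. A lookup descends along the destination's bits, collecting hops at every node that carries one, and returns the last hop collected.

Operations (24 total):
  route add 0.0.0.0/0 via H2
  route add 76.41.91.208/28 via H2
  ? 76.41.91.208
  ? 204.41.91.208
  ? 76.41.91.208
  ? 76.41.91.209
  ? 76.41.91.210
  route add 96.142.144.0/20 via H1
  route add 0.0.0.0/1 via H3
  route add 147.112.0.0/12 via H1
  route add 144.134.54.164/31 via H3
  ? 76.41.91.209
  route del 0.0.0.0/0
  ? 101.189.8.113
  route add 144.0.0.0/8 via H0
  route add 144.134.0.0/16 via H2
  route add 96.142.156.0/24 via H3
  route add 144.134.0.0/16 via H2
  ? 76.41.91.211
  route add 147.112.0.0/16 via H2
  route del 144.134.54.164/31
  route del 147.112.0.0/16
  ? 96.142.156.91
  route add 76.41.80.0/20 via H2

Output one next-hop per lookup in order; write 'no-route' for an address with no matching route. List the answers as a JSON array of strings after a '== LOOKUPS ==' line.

Process each operation:
  + 0.0.0.0/0 (H2) depth=0
  + 76.41.91.208/28 (H2) depth=28
  Q 76.41.91.208: descend 0100110000101001010110111101 ; hops seen [H2,H2] ; pick H2
  Q 204.41.91.208: descend ε ; hops seen [H2] ; pick H2
  Q 76.41.91.208: descend 0100110000101001010110111101 ; hops seen [H2,H2] ; pick H2
  Q 76.41.91.209: descend 0100110000101001010110111101 ; hops seen [H2,H2] ; pick H2
  Q 76.41.91.210: descend 0100110000101001010110111101 ; hops seen [H2,H2] ; pick H2
  + 96.142.144.0/20 (H1) depth=20
  + 0.0.0.0/1 (H3) depth=1
  + 147.112.0.0/12 (H1) depth=12
  + 144.134.54.164/31 (H3) depth=31
  Q 76.41.91.209: descend 0100110000101001010110111101 ; hops seen [H2,H3,H2] ; pick H2
  del 0.0.0.0/0 (clear depth 0)
  Q 101.189.8.113: descend 01100 ; hops seen [H3] ; pick H3
  + 144.0.0.0/8 (H0) depth=8
  + 144.134.0.0/16 (H2) depth=16
  + 96.142.156.0/24 (H3) depth=24
  + 144.134.0.0/16 (H2) depth=16
  Q 76.41.91.211: descend 0100110000101001010110111101 ; hops seen [H3,H2] ; pick H2
  + 147.112.0.0/16 (H2) depth=16
  del 144.134.54.164/31 (clear depth 31)
  del 147.112.0.0/16 (clear depth 16)
  Q 96.142.156.91: descend 011000001000111010011100 ; hops seen [H3,H1,H3] ; pick H3
  + 76.41.80.0/20 (H2) depth=20

== LOOKUPS ==
["H2","H2","H2","H2","H2","H2","H3","H2","H3"]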